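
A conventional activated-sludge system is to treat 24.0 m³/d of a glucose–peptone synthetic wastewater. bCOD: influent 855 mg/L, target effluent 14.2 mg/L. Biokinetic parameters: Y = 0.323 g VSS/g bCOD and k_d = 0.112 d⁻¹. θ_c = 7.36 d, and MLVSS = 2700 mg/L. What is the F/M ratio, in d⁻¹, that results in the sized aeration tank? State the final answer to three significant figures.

F/M ≈ 0.780 d⁻¹

Steady-state biomass mass balance: V·X·(1 + k_d·θ_c) = Y·Q·(S₀ − S)·θ_c, so V = 0.323 × 24.0 × (855 − 14.2) × 7.36 / [2700 × (1 + 0.112 × 7.36)] = 4.8×10^4 / 4926 = 9.739 m³.
F/M = Q·S₀ / (V·X) = 24.0 × 855 / (9.739 × 2700) = 0.7804 g bCOD·(g VSS·d)⁻¹.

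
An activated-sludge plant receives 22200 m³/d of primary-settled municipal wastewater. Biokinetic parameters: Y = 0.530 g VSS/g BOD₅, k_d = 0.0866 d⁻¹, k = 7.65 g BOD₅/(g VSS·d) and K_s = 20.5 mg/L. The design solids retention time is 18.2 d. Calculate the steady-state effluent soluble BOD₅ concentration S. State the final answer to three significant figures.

From the Monod/SRT balance for a CMAS, S = K_s·(1+k_d θ_c)/[θ_c·(Y k − k_d) − 1] = 20.5 × (1 + 0.0866 × 18.2) / [18.2 × (0.530 × 7.65 − 0.0866) − 1] = 52.81 / 71.22 = 0.7416 mg/L.

S ≈ 0.742 mg/L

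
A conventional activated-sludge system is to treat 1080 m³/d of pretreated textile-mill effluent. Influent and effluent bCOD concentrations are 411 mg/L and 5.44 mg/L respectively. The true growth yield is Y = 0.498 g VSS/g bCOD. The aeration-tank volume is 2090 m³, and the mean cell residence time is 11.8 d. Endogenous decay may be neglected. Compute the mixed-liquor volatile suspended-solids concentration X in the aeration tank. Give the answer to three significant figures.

From V·X = Y·Q·(S₀ − S)·θ_c (decay neglected): X = 0.498 × 1080 × (411 − 5.44) × 11.8 / 2090 = 1232 mg/L.

X ≈ 1230 mg/L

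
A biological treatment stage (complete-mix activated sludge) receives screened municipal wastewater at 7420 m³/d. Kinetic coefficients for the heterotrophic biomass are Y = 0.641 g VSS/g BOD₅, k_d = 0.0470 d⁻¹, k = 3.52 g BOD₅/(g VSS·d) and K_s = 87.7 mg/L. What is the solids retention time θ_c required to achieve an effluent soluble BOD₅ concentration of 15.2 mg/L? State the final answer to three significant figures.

At the target effluent, Y k S/(K_s+S) = 0.641×3.52×15.2/102.9 = 0.3333 d⁻¹.
1/θ_c = 0.3333 − 0.0470 = 0.2863 d⁻¹, so θ_c = 3.493 d.

θ_c ≈ 3.49 d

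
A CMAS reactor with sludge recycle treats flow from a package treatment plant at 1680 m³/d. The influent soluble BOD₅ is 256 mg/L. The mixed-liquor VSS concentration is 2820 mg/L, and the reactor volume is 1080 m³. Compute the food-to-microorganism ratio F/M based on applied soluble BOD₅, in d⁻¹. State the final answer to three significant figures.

Food-to-microorganism ratio F/M = Q S₀ / (V X) = 1680 × 256 / (1080 × 2820) = 0.1412 d⁻¹.

F/M ≈ 0.141 d⁻¹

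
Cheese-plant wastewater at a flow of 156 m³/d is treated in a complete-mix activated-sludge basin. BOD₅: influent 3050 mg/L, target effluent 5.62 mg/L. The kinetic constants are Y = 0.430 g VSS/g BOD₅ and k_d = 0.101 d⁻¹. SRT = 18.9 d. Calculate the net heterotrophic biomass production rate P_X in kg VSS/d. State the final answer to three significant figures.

Correct the yield for decay: Y_obs = Y/(1 + k_d θ_c) = 0.430 / (1 + 0.101 × 18.9) = 0.430 / 2.909 = 0.1478.
Substrate removed = Q·(S₀ − S) = 156 m³/d × (3050 − 5.62) g/m³ = 4.75×10^5 g/d = 474.9 kg/d.
P_X = Y_obs · Q(S₀ − S) = 0.1478 × 474.9 = 70.20 kg VSS/d.

P_X ≈ 70.2 kg VSS/d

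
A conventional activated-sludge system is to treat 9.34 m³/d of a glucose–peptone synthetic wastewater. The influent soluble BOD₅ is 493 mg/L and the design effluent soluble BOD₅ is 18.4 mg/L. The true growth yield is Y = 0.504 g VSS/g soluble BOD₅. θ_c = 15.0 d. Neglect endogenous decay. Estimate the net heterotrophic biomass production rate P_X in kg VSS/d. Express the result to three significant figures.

With endogenous decay neglected, the observed yield equals the true yield: Y_obs = Y = 0.504 g VSS/g soluble BOD₅.
Q·(S₀ − S) = 9.34 × (493 − 18.4) × 10⁻³ = 4.433 kg/d removed.
Biomass produced: P_X = Y_obs·Q·ΔS = 0.5040 × 4.433 ≈ 2.234 kg VSS/d.

P_X ≈ 2.23 kg VSS/d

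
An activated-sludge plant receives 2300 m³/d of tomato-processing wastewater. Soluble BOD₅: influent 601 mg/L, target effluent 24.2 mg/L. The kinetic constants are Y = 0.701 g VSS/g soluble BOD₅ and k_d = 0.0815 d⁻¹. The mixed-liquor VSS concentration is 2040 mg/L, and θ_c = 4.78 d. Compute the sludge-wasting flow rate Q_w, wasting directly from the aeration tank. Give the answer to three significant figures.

Q_w ≈ 328 m³/d

Steady-state biomass mass balance: V·X·(1 + k_d·θ_c) = Y·Q·(S₀ − S)·θ_c, so V = 0.701 × 2300 × (601 − 24.2) × 4.78 / [2040 × (1 + 0.0815 × 4.78)] = 4.45×10^6 / 2835 = 1568 m³.
For wasting at MLVSS concentration, Q_w = V/θ_c = 1568/4.78 = 328.1 m³/d.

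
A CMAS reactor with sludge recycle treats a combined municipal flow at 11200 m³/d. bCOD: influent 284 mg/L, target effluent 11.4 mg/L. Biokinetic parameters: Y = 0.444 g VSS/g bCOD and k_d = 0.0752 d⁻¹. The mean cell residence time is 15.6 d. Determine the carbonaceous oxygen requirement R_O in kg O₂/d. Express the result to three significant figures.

The observed yield is Y_obs = Y/(1 + k_d·θ_c) = 0.444 / (1 + 0.0752 × 15.6) = 0.444 / 2.173 = 0.2043 g VSS per g bCOD removed.
Q·(S₀ − S) = 11200 × (284 − 11.4) × 10⁻³ = 3053 kg/d removed.
P_X = Y_obs·Q·(S₀ − S) = 0.2043 × 3053 = 623.8 kg VSS/d.
R_O = Q·ΔS − 1.42 P_X = 3053 − 885.8 = 2167 kg O₂/d.

R_O ≈ 2170 kg O₂/d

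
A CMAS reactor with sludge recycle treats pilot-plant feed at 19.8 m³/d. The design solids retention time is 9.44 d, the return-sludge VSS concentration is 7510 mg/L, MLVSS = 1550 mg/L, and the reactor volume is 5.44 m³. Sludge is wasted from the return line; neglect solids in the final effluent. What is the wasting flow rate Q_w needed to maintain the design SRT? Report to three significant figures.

Wasting from the return line (neglecting effluent solids): Q_w = V·X / (θ_c·X_r) = 5.440 × 1550 / (9.44 × 7510) = 0.1189 m³/d.

Q_w ≈ 0.119 m³/d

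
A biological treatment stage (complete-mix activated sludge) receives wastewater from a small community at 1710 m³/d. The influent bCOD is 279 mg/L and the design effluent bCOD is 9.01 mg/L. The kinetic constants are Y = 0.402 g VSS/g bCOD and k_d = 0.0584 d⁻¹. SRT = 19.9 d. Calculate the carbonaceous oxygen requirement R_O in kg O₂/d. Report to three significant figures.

R_O ≈ 340 kg O₂/d

The observed yield is Y_obs = Y/(1 + k_d·θ_c) = 0.402 / (1 + 0.0584 × 19.9) = 0.402 / 2.162 = 0.1859 g VSS per g bCOD removed.
Substrate removed = Q·(S₀ − S) = 1710 m³/d × (279 − 9.01) g/m³ = 4.62×10^5 g/d = 461.7 kg/d.
P_X = Y_obs·Q·(S₀ − S) = 0.1859 × 461.7 = 85.84 kg VSS/d.
R_O = Q·(S₀ − S) − 1.42·P_X = 461.7 − 1.42 × 85.84 = 339.8 kg O₂/d.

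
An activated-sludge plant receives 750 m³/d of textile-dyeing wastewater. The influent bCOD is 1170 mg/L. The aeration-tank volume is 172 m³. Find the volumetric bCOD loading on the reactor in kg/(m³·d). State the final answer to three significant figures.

L_v ≈ 5.10 kg bCOD/(m³·d)

L_v = Q S₀ / V = 750 × 1170 × 10⁻³ / 172.0 = 5.102 kg/(m³·d).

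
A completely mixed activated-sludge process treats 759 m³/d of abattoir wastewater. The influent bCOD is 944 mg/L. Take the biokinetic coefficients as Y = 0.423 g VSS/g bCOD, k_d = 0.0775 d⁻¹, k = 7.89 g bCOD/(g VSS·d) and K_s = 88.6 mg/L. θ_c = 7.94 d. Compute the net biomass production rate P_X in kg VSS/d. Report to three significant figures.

For a completely mixed reactor with recycle the Lawrence–McCarty relation gives S = K_s·(1 + k_d·θ_c) / [θ_c·(Y·k − k_d) − 1] = 88.6 × (1 + 0.0775 × 7.94) / [7.94 × (0.423 × 7.89 − 0.0775) − 1] = 143.1 / 24.88 = 5.751 mg/L.
Correct the yield for decay: Y_obs = Y/(1 + k_d θ_c) = 0.423 / (1 + 0.0775 × 7.94) = 0.423 / 1.615 = 0.2619.
ΔS = 944 − 5.75 = 938.2 mg/L, so the substrate removal rate is 759 × 938.2/1000 = 712.1 kg bCOD/d.
Net biomass production P_X = Y_obs × Q·(S₀ − S) = 0.2619 × 712.1 = 186.5 kg VSS/d.

P_X ≈ 186 kg VSS/d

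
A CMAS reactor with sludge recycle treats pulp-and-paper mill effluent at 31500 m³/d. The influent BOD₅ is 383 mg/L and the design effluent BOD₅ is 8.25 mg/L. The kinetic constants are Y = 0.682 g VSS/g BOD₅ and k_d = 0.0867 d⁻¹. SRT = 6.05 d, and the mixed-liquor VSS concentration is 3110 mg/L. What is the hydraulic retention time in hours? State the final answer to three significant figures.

Steady-state biomass mass balance: V·X·(1 + k_d·θ_c) = Y·Q·(S₀ − S)·θ_c, so V = 0.682 × 31500 × (383 − 8.25) × 6.05 / [3110 × (1 + 0.0867 × 6.05)] = 4.87×10^7 / 4741 = 10273 m³.
HRT = V/Q = 10273 m³ / 31500 m³·d⁻¹ = 0.3261 d × 24 = 7.827 h.

τ ≈ 7.83 h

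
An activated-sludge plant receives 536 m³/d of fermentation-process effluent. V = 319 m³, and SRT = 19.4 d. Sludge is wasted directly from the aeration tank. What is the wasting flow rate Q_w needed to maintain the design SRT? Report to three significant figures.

Q_w ≈ 16.4 m³/d

Wasting from the aeration tank: Q_w = V / θ_c = 319.0 / 19.4 = 16.44 m³/d.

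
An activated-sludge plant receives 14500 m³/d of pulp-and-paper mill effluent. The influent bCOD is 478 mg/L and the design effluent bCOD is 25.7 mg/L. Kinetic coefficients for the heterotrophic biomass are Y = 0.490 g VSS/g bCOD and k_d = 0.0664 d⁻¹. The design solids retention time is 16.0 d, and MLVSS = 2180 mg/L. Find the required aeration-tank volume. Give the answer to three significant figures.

Steady-state biomass mass balance: V·X·(1 + k_d·θ_c) = Y·Q·(S₀ − S)·θ_c, so V = 0.490 × 14500 × (478 − 25.7) × 16.0 / [2180 × (1 + 0.0664 × 16.0)] = 5.14×10^7 / 4496 = 11436 m³.

V ≈ 11400 m³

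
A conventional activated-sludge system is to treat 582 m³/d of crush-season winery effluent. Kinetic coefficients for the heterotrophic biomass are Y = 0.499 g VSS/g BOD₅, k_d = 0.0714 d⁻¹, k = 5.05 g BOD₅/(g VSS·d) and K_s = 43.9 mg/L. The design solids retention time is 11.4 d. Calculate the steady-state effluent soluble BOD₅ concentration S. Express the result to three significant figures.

For a completely mixed reactor with recycle the Lawrence–McCarty relation gives S = K_s·(1 + k_d·θ_c) / [θ_c·(Y·k − k_d) − 1] = 43.9 × (1 + 0.0714 × 11.4) / [11.4 × (0.499 × 5.05 − 0.0714) − 1] = 79.63 / 26.91 = 2.959 mg/L.

S ≈ 2.96 mg/L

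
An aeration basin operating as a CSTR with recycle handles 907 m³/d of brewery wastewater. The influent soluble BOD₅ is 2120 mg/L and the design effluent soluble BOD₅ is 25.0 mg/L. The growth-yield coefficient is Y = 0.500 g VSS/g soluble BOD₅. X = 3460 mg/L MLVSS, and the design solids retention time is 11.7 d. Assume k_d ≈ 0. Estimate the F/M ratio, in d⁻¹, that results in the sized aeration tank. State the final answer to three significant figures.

V·X = Y·Q·ΔS·θ_c gives V = 0.500 × 907 × (2120 − 25.0) × 11.7 / 3460 = 3213 m³.
Food-to-microorganism ratio F/M = Q S₀ / (V X) = 907 × 2120 / (3213 × 3460) = 0.1730 d⁻¹.

F/M ≈ 0.173 d⁻¹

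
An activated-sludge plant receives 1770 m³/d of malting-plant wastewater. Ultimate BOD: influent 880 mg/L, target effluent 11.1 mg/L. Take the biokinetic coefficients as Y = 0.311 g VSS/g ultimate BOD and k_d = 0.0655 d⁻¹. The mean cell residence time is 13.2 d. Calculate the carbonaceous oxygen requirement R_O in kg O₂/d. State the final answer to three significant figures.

Observed yield with endogenous decay: Y_obs = Y / (1 + k_d·θ_c) = 0.311 / (1 + 0.0655 × 13.2) = 0.311 / 1.865 = 0.1668 g VSS/g ultimate BOD.
Q·(S₀ − S) = 1770 × (880 − 11.1) × 10⁻³ = 1538 kg/d removed.
Net sludge production P_X = 0.1668 × 1538 = 256.5 kg VSS/d.
R_O = Q·(S₀ − S) − 1.42·P_X = 1538 − 1.42 × 256.5 = 1174 kg O₂/d.

R_O ≈ 1170 kg O₂/d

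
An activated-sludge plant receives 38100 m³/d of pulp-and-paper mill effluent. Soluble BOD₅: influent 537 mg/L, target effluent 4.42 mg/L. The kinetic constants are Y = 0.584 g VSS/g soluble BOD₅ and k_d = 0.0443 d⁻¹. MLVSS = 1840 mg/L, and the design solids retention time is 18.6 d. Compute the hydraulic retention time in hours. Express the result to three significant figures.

From the SRT design equation V = Y Q (S₀−S) θ_c / [X (1 + k_d θ_c)] = 0.584 × 38100 × (537 − 4.42) × 18.6 / [1840 × (1 + 0.0443 × 18.6)] = 2.2×10^8 / 3356 = 65675 m³.
Hydraulic retention time τ = V/Q = 65675 / 38100 = 1.724 d = 41.37 h.

τ ≈ 41.4 h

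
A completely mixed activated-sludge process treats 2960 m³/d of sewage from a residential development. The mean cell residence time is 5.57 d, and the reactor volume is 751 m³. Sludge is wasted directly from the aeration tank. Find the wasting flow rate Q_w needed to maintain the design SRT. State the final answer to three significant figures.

Q_w ≈ 135 m³/d

For wasting at MLVSS concentration, Q_w = V/θ_c = 751.0/5.57 = 134.8 m³/d.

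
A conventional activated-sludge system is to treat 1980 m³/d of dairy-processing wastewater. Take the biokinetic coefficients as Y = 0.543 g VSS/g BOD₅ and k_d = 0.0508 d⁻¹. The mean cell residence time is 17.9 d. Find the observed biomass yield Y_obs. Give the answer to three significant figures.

Y_obs ≈ 0.284 g VSS/g BOD₅

Observed yield with endogenous decay: Y_obs = Y / (1 + k_d·θ_c) = 0.543 / (1 + 0.0508 × 17.9) = 0.543 / 1.909 = 0.2844 g VSS/g BOD₅.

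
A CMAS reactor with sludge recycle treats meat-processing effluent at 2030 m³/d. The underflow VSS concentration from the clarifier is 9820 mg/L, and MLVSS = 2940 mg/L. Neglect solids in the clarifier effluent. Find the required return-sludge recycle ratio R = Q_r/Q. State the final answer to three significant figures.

R = Q_r/Q = X/(X_r − X) = 2940 / (9820 − 2940) = 0.4273.

R ≈ 0.427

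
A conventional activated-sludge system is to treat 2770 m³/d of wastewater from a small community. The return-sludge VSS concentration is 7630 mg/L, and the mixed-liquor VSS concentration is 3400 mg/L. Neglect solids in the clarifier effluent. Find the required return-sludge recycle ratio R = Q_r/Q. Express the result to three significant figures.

R ≈ 0.804

Solids balance on the clarifier gives (1+R)X = R·X_r, so R = X/(X_r − X) = 3400 / (7630 − 3400) = 0.8038.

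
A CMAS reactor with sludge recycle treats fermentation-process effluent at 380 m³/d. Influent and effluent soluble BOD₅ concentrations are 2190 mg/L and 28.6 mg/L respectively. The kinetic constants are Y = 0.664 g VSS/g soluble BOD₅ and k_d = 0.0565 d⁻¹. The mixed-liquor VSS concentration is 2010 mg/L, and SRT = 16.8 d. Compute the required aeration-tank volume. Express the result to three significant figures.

Rearranging the biomass balance for a CMAS with decay, V = Y·Q·ΔS·θ_c / [X·(1+k_d θ_c)] = 0.664 × 380 × (2190 − 28.6) × 16.8 / [2010 × (1 + 0.0565 × 16.8)] = 9.16×10^6 / 3918 = 2339 m³.

V ≈ 2340 m³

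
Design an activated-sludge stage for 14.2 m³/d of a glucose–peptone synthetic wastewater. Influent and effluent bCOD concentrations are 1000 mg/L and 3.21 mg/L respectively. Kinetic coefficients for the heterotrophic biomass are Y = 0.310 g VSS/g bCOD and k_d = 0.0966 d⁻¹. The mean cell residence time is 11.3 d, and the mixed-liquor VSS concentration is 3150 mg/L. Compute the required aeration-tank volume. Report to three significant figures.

Steady-state biomass mass balance: V·X·(1 + k_d·θ_c) = Y·Q·(S₀ − S)·θ_c, so V = 0.310 × 14.2 × (1000 − 3.21) × 11.3 / [3150 × (1 + 0.0966 × 11.3)] = 4.96×10^4 / 6588 = 7.526 m³.

V ≈ 7.53 m³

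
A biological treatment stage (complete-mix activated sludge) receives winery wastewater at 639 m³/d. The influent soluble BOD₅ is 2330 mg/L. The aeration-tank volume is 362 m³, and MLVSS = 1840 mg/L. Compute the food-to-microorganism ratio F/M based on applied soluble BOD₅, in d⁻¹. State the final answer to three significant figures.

Food-to-microorganism ratio F/M = Q S₀ / (V X) = 639 × 2330 / (362.0 × 1840) = 2.235 d⁻¹.

F/M ≈ 2.24 d⁻¹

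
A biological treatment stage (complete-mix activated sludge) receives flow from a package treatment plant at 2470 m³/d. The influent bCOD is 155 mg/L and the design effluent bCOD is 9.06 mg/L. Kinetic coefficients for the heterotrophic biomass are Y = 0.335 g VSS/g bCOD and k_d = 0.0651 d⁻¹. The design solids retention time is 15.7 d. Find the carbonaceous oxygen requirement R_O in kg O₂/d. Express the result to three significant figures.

R_O ≈ 276 kg O₂/d

Observed yield with endogenous decay: Y_obs = Y / (1 + k_d·θ_c) = 0.335 / (1 + 0.0651 × 15.7) = 0.335 / 2.022 = 0.1657 g VSS/g bCOD.
Mass of bCOD removed per day: Q(S₀ − S) = 2470 × 145.9 g/m³ = 360.5 kg/d.
Net sludge production P_X = 0.1657 × 360.5 = 59.72 kg VSS/d.
R_O = Q·ΔS − 1.42 P_X = 360.5 − 84.80 = 275.7 kg O₂/d.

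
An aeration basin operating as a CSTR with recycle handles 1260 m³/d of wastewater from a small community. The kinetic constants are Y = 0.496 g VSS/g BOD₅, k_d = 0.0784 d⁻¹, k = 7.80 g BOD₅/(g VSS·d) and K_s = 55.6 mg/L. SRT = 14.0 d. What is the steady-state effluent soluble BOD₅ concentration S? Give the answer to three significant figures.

S ≈ 2.24 mg/L

From the Monod/SRT balance for a CMAS, S = K_s·(1+k_d θ_c)/[θ_c·(Y k − k_d) − 1] = 55.6 × (1 + 0.0784 × 14.0) / [14.0 × (0.496 × 7.80 − 0.0784) − 1] = 116.6 / 52.07 = 2.240 mg/L.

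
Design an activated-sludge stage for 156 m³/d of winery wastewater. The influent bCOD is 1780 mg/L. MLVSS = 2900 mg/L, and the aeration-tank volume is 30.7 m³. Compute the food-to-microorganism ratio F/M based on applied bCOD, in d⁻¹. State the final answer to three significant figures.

F/M ≈ 3.12 d⁻¹

F/M = Q·S₀ / (V·X) = 156 × 1780 / (30.70 × 2900) = 3.119 g bCOD·(g VSS·d)⁻¹.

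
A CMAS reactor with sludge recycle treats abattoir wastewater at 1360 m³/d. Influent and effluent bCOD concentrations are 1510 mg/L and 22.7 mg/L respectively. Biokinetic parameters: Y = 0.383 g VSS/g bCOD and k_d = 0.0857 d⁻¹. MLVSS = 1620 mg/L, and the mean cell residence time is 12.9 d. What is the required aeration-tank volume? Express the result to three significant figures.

Steady-state biomass mass balance: V·X·(1 + k_d·θ_c) = Y·Q·(S₀ − S)·θ_c, so V = 0.383 × 1360 × (1510 − 22.7) × 12.9 / [1620 × (1 + 0.0857 × 12.9)] = 9.99×10^6 / 3411 = 2930 m³.

V ≈ 2930 m³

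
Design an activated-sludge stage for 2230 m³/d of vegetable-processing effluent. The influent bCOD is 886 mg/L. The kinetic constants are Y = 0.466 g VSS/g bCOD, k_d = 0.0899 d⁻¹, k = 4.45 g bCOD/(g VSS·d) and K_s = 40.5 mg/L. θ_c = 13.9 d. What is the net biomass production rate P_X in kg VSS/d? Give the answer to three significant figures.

From the Monod/SRT balance for a CMAS, S = K_s·(1+k_d θ_c)/[θ_c·(Y k − k_d) − 1] = 40.5 × (1 + 0.0899 × 13.9) / [13.9 × (0.466 × 4.45 − 0.0899) − 1] = 91.11 / 26.57 = 3.428 mg/L.
Y_obs = Y / (1 + k_d θ_c) = 0.466 / (1 + 0.0899 × 13.9) = 0.466 / 2.250 = 0.2071.
Mass of bCOD removed per day: Q(S₀ − S) = 2230 × 882.6 g/m³ = 1968 kg/d.
So the net sludge growth is P_X = 0.2071 × 1968 = 407.7 kg VSS/d.

P_X ≈ 408 kg VSS/d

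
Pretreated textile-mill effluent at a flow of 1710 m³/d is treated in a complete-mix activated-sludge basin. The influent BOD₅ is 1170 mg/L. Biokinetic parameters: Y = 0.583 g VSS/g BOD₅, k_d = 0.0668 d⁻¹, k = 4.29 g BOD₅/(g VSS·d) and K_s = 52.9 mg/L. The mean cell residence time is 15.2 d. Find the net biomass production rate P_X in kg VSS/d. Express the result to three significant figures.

P_X ≈ 577 kg VSS/d

For a completely mixed reactor with recycle the Lawrence–McCarty relation gives S = K_s·(1 + k_d·θ_c) / [θ_c·(Y·k − k_d) − 1] = 52.9 × (1 + 0.0668 × 15.2) / [15.2 × (0.583 × 4.29 − 0.0668) − 1] = 106.6 / 36.00 = 2.961 mg/L.
Observed yield with endogenous decay: Y_obs = Y / (1 + k_d·θ_c) = 0.583 / (1 + 0.0668 × 15.2) = 0.583 / 2.015 = 0.2893 g VSS/g BOD₅.
Q·(S₀ − S) = 1710 × (1170 − 2.96) × 10⁻³ = 1996 kg/d removed.
Biomass produced: P_X = Y_obs·Q·ΔS = 0.2893 × 1996 ≈ 577.3 kg VSS/d.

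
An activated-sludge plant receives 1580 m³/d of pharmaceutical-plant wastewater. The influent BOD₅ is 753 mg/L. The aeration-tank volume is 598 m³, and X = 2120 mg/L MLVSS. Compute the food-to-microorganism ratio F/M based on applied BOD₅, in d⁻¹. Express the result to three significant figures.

F/M = Q·S₀ / (V·X) = 1580 × 753 / (598.0 × 2120) = 0.9385 g BOD₅·(g VSS·d)⁻¹.

F/M ≈ 0.938 d⁻¹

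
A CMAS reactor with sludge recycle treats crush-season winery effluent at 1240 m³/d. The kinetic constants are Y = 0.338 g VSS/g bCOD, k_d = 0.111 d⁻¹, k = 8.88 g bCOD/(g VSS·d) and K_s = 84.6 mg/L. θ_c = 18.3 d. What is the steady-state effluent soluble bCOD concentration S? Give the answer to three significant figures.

S ≈ 4.94 mg/L

Effluent substrate depends only on kinetics and SRT: S = K_s(1 + k_d θ_c) / [θ_c(Yk − k_d) − 1] = 84.6 × (1 + 0.111 × 18.3) / [18.3 × (0.338 × 8.88 − 0.111) − 1] = 256.4 / 51.90 = 4.942 mg/L.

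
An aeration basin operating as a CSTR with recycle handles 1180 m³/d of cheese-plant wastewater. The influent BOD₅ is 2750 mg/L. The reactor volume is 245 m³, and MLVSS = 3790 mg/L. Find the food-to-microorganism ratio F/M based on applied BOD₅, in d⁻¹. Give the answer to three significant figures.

F/M ≈ 3.49 d⁻¹

F/M = applied load / biomass = Q·S₀/(V·X) = 1180 × 2750 / (245.0 × 3790) = 3.495 d⁻¹.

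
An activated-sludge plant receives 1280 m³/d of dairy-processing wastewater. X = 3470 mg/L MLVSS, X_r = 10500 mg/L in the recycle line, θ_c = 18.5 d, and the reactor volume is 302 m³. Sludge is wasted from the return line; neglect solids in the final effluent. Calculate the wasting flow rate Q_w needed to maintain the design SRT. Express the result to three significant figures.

θ_c = V·X/(Q_w·X_r) when wasting from the recycle, so Q_w = V·X/(θ_c·X_r) = 302.0 × 3470 / (18.5 × 10500) = 5.395 m³/d.

Q_w ≈ 5.39 m³/d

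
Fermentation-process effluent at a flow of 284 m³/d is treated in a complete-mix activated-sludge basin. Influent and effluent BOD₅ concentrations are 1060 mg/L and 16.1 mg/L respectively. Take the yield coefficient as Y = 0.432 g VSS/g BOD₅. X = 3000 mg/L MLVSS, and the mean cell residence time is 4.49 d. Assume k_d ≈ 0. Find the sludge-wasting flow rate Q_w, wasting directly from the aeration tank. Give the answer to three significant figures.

Q_w ≈ 42.7 m³/d

With k_d = 0 the design equation reduces to V = Y Q (S₀−S) θ_c / X = 0.432 × 284 × (1060 − 16.1) × 4.49 / 3000 = 191.7 m³.
Wasting from the aeration tank: Q_w = V / θ_c = 191.7 / 4.49 = 42.69 m³/d.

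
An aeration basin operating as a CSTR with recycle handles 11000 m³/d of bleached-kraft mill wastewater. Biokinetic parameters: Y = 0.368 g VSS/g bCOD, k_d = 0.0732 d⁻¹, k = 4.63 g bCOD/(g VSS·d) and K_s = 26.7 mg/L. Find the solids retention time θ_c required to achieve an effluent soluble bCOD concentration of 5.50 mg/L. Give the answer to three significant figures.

θ_c ≈ 4.59 d

At the target effluent, Y k S/(K_s+S) = 0.368×4.63×5.50/32.20 = 0.2910 d⁻¹.
θ_c = 1/(μ − k_d) = 1/(0.2910 − 0.0732) = 1/0.2178 = 4.591 d.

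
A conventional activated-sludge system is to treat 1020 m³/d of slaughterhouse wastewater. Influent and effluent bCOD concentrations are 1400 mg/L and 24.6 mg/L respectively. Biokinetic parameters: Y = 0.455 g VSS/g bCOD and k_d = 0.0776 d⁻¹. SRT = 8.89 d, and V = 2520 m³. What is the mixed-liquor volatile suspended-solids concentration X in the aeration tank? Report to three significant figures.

X ≈ 1330 mg/L

From V·X·(1 + k_d·θ_c) = Y·Q·(S₀ − S)·θ_c: X = 0.455 × 1020 × (1400 − 24.6) × 8.89 / [2520 × (1 + 0.0776 × 8.89)] = 1333 mg/L.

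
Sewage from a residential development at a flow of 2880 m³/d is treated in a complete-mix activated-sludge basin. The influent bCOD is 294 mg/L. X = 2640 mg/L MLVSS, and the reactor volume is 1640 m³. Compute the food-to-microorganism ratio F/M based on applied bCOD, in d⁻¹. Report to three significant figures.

F/M ≈ 0.196 d⁻¹

F/M = Q·S₀ / (V·X) = 2880 × 294 / (1640 × 2640) = 0.1956 g bCOD·(g VSS·d)⁻¹.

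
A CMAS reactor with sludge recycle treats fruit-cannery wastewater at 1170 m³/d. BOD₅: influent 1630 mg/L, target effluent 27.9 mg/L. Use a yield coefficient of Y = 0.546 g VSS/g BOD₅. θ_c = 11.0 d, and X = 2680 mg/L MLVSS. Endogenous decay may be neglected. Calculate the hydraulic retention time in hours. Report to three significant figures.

τ ≈ 86.2 h

V·X = Y·Q·ΔS·θ_c gives V = 0.546 × 1170 × (1630 − 27.9) × 11.0 / 2680 = 4201 m³.
τ = V/Q = 4201/1170 = 3.590 d, or 86.17 h.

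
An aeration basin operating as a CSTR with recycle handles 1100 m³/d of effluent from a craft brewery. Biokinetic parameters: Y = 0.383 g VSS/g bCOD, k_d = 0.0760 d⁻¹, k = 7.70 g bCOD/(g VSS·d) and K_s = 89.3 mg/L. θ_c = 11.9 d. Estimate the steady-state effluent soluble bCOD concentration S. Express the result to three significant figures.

S ≈ 5.12 mg/L

Effluent substrate depends only on kinetics and SRT: S = K_s(1 + k_d θ_c) / [θ_c(Yk − k_d) − 1] = 89.3 × (1 + 0.0760 × 11.9) / [11.9 × (0.383 × 7.70 − 0.0760) − 1] = 170.1 / 33.19 = 5.124 mg/L.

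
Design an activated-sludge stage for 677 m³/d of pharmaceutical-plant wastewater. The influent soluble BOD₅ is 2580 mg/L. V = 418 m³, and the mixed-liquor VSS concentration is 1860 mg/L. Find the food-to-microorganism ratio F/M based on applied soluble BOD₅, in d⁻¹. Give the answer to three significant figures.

F/M ≈ 2.25 d⁻¹

Food-to-microorganism ratio F/M = Q S₀ / (V X) = 677 × 2580 / (418.0 × 1860) = 2.247 d⁻¹.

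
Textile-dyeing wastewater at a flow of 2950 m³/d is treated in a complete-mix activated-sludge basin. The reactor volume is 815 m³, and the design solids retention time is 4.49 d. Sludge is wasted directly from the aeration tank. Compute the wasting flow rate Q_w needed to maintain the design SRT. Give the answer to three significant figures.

Q_w ≈ 182 m³/d

Wasting from the aeration tank: Q_w = V / θ_c = 815.0 / 4.49 = 181.5 m³/d.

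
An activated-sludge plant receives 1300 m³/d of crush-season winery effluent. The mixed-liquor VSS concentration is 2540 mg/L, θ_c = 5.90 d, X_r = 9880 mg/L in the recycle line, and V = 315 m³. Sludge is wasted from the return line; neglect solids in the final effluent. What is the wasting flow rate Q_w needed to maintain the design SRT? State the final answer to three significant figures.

Wasting from the return line (neglecting effluent solids): Q_w = V·X / (θ_c·X_r) = 315.0 × 2540 / (5.90 × 9880) = 13.73 m³/d.

Q_w ≈ 13.7 m³/d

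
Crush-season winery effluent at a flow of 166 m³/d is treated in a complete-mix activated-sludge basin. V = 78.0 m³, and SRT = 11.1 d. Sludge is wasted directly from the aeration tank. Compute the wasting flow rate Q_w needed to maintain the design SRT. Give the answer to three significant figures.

Q_w ≈ 7.03 m³/d

For wasting at MLVSS concentration, Q_w = V/θ_c = 78.00/11.1 = 7.027 m³/d.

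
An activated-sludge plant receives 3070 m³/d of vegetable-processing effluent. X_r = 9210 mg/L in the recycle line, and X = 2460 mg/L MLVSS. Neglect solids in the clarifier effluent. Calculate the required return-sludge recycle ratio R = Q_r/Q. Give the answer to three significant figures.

R ≈ 0.364

Solids balance on the clarifier gives (1+R)X = R·X_r, so R = X/(X_r − X) = 2460 / (9210 − 2460) = 0.3644.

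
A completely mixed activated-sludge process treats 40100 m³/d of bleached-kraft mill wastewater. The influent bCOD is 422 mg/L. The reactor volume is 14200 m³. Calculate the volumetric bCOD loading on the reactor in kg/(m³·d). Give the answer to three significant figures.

L_v = Q S₀ / V = 40100 × 422 × 10⁻³ / 14200 = 1.192 kg/(m³·d).

L_v ≈ 1.19 kg bCOD/(m³·d)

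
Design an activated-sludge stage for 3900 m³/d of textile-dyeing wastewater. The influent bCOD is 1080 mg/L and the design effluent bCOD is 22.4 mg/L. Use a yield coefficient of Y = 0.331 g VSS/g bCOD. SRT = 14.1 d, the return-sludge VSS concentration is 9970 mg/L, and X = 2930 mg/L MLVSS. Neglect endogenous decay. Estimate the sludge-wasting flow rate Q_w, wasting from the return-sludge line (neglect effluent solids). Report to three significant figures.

V·X = Y·Q·ΔS·θ_c gives V = 0.331 × 3900 × (1080 − 22.4) × 14.1 / 2930 = 6570 m³.
Q_w = (V·X)/(θ_c X_r) = 6570 × 2930 / (14.1 × 9970) = 136.9 m³/d.

Q_w ≈ 137 m³/d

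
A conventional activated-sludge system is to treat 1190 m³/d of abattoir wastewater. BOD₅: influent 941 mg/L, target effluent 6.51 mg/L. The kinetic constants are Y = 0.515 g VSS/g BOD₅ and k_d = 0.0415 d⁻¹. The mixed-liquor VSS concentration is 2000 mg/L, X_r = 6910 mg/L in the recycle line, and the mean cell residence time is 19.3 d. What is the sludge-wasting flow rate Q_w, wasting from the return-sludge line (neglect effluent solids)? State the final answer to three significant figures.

Steady-state biomass mass balance: V·X·(1 + k_d·θ_c) = Y·Q·(S₀ − S)·θ_c, so V = 0.515 × 1190 × (941 − 6.51) × 19.3 / [2000 × (1 + 0.0415 × 19.3)] = 1.11×10^7 / 3602 = 3069 m³.
Wasting from the return line (neglecting effluent solids): Q_w = V·X / (θ_c·X_r) = 3069 × 2000 / (19.3 × 6910) = 46.02 m³/d.

Q_w ≈ 46.0 m³/d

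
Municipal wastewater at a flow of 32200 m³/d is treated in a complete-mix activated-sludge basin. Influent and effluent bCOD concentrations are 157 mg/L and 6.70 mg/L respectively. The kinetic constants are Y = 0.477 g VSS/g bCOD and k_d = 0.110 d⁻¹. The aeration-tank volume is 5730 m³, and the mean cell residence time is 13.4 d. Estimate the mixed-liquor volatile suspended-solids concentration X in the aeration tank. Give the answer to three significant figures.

From V·X·(1 + k_d·θ_c) = Y·Q·(S₀ − S)·θ_c: X = 0.477 × 32200 × (157 − 6.70) × 13.4 / [5730 × (1 + 0.110 × 13.4)] = 2182 mg/L.

X ≈ 2180 mg/L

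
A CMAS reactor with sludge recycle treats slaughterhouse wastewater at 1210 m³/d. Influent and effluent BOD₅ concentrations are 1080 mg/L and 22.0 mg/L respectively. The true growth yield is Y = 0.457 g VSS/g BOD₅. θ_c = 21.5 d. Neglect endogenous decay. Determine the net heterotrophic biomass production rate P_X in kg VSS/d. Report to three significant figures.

With endogenous decay neglected, the observed yield equals the true yield: Y_obs = Y = 0.457 g VSS/g BOD₅.
Substrate removed = Q·(S₀ − S) = 1210 m³/d × (1080 − 22.0) g/m³ = 1.28×10^6 g/d = 1280 kg/d.
Net biomass production P_X = Y_obs × Q·(S₀ − S) = 0.4570 × 1280 = 585.0 kg VSS/d.

P_X ≈ 585 kg VSS/d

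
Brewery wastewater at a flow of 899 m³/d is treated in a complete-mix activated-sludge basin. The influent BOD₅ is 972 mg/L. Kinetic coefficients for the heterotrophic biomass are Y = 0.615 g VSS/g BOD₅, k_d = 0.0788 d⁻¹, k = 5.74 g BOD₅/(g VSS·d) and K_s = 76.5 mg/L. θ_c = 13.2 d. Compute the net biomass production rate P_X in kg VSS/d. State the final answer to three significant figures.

Effluent substrate depends only on kinetics and SRT: S = K_s(1 + k_d θ_c) / [θ_c(Yk − k_d) − 1] = 76.5 × (1 + 0.0788 × 13.2) / [13.2 × (0.615 × 5.74 − 0.0788) − 1] = 156.1 / 44.56 = 3.503 mg/L.
Y_obs = Y / (1 + k_d θ_c) = 0.615 / (1 + 0.0788 × 13.2) = 0.615 / 2.040 = 0.3014.
Q·(S₀ − S) = 899 × (972 − 3.50) × 10⁻³ = 870.7 kg/d removed.
P_X = Y_obs · Q(S₀ − S) = 0.3014 × 870.7 = 262.5 kg VSS/d.

P_X ≈ 262 kg VSS/d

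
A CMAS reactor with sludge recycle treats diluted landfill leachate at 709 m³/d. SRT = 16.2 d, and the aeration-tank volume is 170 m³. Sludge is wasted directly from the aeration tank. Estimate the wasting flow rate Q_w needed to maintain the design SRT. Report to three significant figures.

With mixed-liquor wasting, θ_c = V/Q_w, so Q_w = V/θ_c = 170.0/16.2 = 10.49 m³/d.

Q_w ≈ 10.5 m³/d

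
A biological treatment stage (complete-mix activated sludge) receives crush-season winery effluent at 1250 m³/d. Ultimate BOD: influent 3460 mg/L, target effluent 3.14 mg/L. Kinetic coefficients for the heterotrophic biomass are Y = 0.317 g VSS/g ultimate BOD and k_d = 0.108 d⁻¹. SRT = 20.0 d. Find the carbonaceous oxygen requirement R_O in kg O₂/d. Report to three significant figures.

R_O ≈ 3710 kg O₂/d

Observed yield with endogenous decay: Y_obs = Y / (1 + k_d·θ_c) = 0.317 / (1 + 0.108 × 20.0) = 0.317 / 3.160 = 0.1003 g VSS/g ultimate BOD.
Mass of ultimate BOD removed per day: Q(S₀ − S) = 1250 × 3457 g/m³ = 4321 kg/d.
Biomass synthesised: P_X = Y_obs × 4321 = 433.5 kg VSS/d.
Carbonaceous O₂ demand = substrate oxidised − cell-mass equivalent = 4321 − 1.42 × 433.5 = 3706 kg O₂/d.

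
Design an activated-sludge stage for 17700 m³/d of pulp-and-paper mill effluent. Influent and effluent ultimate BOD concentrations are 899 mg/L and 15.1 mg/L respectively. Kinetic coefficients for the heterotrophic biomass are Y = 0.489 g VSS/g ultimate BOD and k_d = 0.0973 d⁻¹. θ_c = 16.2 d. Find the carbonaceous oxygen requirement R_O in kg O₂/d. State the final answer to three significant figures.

R_O ≈ 11400 kg O₂/d

Y_obs = Y / (1 + k_d θ_c) = 0.489 / (1 + 0.0973 × 16.2) = 0.489 / 2.576 = 0.1898.
Mass of ultimate BOD removed per day: Q(S₀ − S) = 17700 × 883.9 g/m³ = 15645 kg/d.
Biomass synthesised: P_X = Y_obs × 15645 = 2970 kg VSS/d.
Carbonaceous O₂ demand = substrate oxidised − cell-mass equivalent = 15645 − 1.42 × 2970 = 11428 kg O₂/d.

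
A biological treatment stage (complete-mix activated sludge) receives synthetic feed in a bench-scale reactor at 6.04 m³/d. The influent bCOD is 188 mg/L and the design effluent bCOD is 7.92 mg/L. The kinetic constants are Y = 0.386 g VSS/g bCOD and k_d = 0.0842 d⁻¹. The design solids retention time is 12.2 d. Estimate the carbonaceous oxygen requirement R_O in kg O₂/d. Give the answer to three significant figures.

R_O ≈ 0.794 kg O₂/d

The observed yield is Y_obs = Y/(1 + k_d·θ_c) = 0.386 / (1 + 0.0842 × 12.2) = 0.386 / 2.027 = 0.1904 g VSS per g bCOD removed.
ΔS = 188 − 7.92 = 180.1 mg/L, so the substrate removal rate is 6.04 × 180.1/1000 = 1.088 kg bCOD/d.
P_X = Y_obs·Q·(S₀ − S) = 0.1904 × 1.088 = 0.2071 kg VSS/d.
Carbonaceous O₂ demand = substrate oxidised − cell-mass equivalent = 1.088 − 1.42 × 0.2071 = 0.7936 kg O₂/d.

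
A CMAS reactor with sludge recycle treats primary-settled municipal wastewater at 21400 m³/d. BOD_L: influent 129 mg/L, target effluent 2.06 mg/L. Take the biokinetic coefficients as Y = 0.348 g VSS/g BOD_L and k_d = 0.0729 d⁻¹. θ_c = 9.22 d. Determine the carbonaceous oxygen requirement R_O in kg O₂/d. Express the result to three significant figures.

Correct the yield for decay: Y_obs = Y/(1 + k_d θ_c) = 0.348 / (1 + 0.0729 × 9.22) = 0.348 / 1.672 = 0.2081.
Q·(S₀ − S) = 21400 × (129 − 2.06) × 10⁻³ = 2717 kg/d removed.
Net sludge production P_X = 0.2081 × 2717 = 565.4 kg VSS/d.
Carbonaceous O₂ demand = substrate oxidised − cell-mass equivalent = 2717 − 1.42 × 565.4 = 1914 kg O₂/d.

R_O ≈ 1910 kg O₂/d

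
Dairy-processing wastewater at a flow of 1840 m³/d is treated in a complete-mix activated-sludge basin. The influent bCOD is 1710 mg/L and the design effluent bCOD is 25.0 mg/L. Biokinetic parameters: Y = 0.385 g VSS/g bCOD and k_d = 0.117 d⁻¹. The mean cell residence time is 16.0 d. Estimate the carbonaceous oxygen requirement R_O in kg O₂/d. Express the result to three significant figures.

Observed yield with endogenous decay: Y_obs = Y / (1 + k_d·θ_c) = 0.385 / (1 + 0.117 × 16.0) = 0.385 / 2.872 = 0.1341 g VSS/g bCOD.
Q·(S₀ − S) = 1840 × (1710 − 25.0) × 10⁻³ = 3100 kg/d removed.
Net sludge production P_X = 0.1341 × 3100 = 415.6 kg VSS/d.
R_O = Q·ΔS − 1.42 P_X = 3100 − 590.2 = 2510 kg O₂/d.

R_O ≈ 2510 kg O₂/d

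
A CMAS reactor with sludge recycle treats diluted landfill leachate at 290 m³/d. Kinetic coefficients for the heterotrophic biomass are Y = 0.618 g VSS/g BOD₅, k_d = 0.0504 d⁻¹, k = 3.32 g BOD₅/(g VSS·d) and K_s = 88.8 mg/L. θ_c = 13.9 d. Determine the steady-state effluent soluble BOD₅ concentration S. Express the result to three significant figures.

For a completely mixed reactor with recycle the Lawrence–McCarty relation gives S = K_s·(1 + k_d·θ_c) / [θ_c·(Y·k − k_d) − 1] = 88.8 × (1 + 0.0504 × 13.9) / [13.9 × (0.618 × 3.32 − 0.0504) − 1] = 151.0 / 26.82 = 5.631 mg/L.

S ≈ 5.63 mg/L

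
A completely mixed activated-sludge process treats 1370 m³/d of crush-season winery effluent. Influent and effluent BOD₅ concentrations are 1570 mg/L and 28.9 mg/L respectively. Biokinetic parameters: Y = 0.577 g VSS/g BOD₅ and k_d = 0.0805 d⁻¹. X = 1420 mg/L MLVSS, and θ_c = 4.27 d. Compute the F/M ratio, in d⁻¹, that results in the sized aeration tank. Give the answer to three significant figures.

Steady-state biomass mass balance: V·X·(1 + k_d·θ_c) = Y·Q·(S₀ − S)·θ_c, so V = 0.577 × 1370 × (1570 − 28.9) × 4.27 / [1420 × (1 + 0.0805 × 4.27)] = 5.2×10^6 / 1908 = 2726 m³.
F/M = Q·S₀ / (V·X) = 1370 × 1570 / (2726 × 1420) = 0.5556 g BOD₅·(g VSS·d)⁻¹.

F/M ≈ 0.556 d⁻¹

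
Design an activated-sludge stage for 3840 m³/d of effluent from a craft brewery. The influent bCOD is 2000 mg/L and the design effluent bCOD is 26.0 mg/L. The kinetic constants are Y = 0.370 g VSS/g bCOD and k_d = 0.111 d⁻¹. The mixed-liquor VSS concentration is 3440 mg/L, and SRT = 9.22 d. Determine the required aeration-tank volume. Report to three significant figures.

From the SRT design equation V = Y Q (S₀−S) θ_c / [X (1 + k_d θ_c)] = 0.370 × 3840 × (2000 − 26.0) × 9.22 / [3440 × (1 + 0.111 × 9.22)] = 2.59×10^7 / 6961 = 3715 m³.

V ≈ 3720 m³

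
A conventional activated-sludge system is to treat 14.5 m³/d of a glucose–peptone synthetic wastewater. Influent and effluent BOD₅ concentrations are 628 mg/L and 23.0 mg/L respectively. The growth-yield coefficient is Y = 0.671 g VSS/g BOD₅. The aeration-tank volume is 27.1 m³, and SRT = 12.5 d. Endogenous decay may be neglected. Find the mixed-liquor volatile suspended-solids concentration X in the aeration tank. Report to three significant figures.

From V·X = Y·Q·(S₀ − S)·θ_c (decay neglected): X = 0.671 × 14.5 × (628 − 23.0) × 12.5 / 27.1 = 2715 mg/L.

X ≈ 2720 mg/L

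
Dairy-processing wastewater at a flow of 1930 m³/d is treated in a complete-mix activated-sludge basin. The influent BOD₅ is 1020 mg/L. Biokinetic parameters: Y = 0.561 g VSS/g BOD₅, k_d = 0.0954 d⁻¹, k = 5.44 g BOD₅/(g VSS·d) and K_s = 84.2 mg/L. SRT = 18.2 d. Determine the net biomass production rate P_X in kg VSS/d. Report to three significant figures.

P_X ≈ 402 kg VSS/d

Effluent substrate depends only on kinetics and SRT: S = K_s(1 + k_d θ_c) / [θ_c(Yk − k_d) − 1] = 84.2 × (1 + 0.0954 × 18.2) / [18.2 × (0.561 × 5.44 − 0.0954) − 1] = 230.4 / 52.81 = 4.363 mg/L.
Correct the yield for decay: Y_obs = Y/(1 + k_d θ_c) = 0.561 / (1 + 0.0954 × 18.2) = 0.561 / 2.736 = 0.2050.
Q·(S₀ − S) = 1930 × (1020 − 4.36) × 10⁻³ = 1960 kg/d removed.
P_X = Y_obs · Q(S₀ − S) = 0.2050 × 1960 = 401.9 kg VSS/d.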